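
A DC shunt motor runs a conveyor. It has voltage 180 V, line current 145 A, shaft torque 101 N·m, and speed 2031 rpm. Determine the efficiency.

82.3 %

ω = 2π × 2031/60 = 212.7 rad/s; P_out = τω = 101 × 212.7 = 21483 W
P_in = V·I = 180 × 145 = 26100 W
η = P_out / P_in = 21483 / 26100 = 0.823 = 82.3%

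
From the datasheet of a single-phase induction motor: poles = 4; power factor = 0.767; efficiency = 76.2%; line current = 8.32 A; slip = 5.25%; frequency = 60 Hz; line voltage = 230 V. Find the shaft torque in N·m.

P_in = V·I·cosφ = 230 × 8.32 × 0.767 = 1468 W
P_out = η·P_in = 0.762 × 1468 = 1119 W
n_s = 120×60/4 = 1800 rpm; n = 1800×(1−0.0525) = 1706 rpm
ω = 2π×1706/60 = 178.7 rad/s
τ = P_out/ω = 1119/178.7 = 6.26 N·m

6.26 N·m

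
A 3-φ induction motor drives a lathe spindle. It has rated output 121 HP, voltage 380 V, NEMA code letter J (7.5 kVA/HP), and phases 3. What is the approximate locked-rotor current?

1380 A

S_LR = 7.5 × 121 = 907.5 kVA
I_LR = S_LR/(√3·V_L) = 907500/(1.732×380) = 1380 A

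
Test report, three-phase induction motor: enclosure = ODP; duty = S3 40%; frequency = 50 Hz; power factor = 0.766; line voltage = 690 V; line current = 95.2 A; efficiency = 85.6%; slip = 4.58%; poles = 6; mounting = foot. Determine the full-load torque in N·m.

747 N·m

P_in = √3·V·I·cosφ = 1.732 × 690 × 95.2 × 0.766 = 87149 W
P_out = η·P_in = 0.856 × 87149 = 74600 W
n_s = 120×50/6 = 1000 rpm; n = 1000×(1−0.0458) = 954 rpm
ω = 2π×954/60 = 99.9 rad/s
τ = P_out/ω = 74600/99.9 = 747 N·m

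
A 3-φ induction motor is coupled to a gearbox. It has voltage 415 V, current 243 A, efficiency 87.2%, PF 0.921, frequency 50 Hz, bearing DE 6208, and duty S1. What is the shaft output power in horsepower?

P_in = √3·V·I·cosφ = 1.732 × 415 × 243 × 0.921 = 160865 W
P_out = η·P_in = 0.872 × 160865 = 140274 W
= 140274/746 = 188 HP

188 HP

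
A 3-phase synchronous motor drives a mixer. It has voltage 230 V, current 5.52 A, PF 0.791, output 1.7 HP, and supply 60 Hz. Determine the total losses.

471 W

P_in = √3·V·I·cosφ = 1.732×230×5.52×0.791 = 1739 W
P_out = 1.7×746 = 1268 W
Losses = P_in − P_out = 1739 − 1268 = 471 W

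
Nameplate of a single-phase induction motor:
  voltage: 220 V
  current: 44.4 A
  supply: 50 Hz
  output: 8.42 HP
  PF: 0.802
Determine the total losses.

1.55 kW

P_in = V·I·cosφ = 220×44.4×0.802 = 7834 W
P_out = 8.42×746 = 6281 W
Losses = P_in − P_out = 7834 − 6281 = 1553 W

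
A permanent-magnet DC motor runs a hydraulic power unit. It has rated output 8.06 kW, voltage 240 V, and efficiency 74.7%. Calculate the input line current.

P_out = 8.06 kW = 8060 W
P_in = P_out / η = 8060 / 0.747 = 10790 W
I = P_in / V = 10790 / 240 = 45 A

45 A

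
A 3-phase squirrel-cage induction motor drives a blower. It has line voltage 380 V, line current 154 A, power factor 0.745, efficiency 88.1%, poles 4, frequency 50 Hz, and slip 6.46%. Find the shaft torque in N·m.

453 N·m

P_in = √3·V·I·cosφ = 1.732 × 380 × 154 × 0.745 = 75511 W
P_out = η·P_in = 0.881 × 75511 = 66525 W
n_s = 120×50/4 = 1500 rpm; n = 1500×(1−0.0646) = 1403 rpm
ω = 2π×1403/60 = 146.9 rad/s
τ = P_out/ω = 66525/146.9 = 453 N·m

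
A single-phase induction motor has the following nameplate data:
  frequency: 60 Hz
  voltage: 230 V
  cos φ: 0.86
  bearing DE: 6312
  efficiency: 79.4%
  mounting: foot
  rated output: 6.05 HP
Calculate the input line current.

P_out = 6.05 × 746 = 4513 W
P_in = P_out / η = 4513 / 0.794 = 5684 W
I = P_in / (V·cosφ) = 5684 / (230 × 0.86) = 28.7 A

28.7 A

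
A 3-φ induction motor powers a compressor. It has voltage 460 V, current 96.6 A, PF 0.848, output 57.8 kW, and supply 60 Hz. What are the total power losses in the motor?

7470 W

P_in = √3·V·I·cosφ = 1.732×460×96.6×0.848 = 65265 W
P_out = 57800 W
Losses = P_in − P_out = 65265 − 57800 = 7465 W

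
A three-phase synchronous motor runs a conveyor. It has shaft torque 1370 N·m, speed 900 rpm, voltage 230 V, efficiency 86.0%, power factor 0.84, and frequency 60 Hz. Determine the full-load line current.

449 A

ω = 2π×900/60 = 94.25 rad/s; P_out = τω = 1370 × 94.25 = 129123 W
P_in = P_out / η = 129123 / 0.860 = 150143 W
I_L = P_in / (√3·V_L·cosφ) = 150143 / (1.732 × 230 × 0.84) = 449 A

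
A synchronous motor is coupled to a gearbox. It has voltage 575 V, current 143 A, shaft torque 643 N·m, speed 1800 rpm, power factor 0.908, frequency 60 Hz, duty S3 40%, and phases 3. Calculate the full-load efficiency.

93.7 %

ω = 2π × 1800/60 = 188.5 rad/s; P_out = τω = 643 × 188.5 = 121206 W
P_in = √3·V_L·I_L·cosφ = 1.732 × 575 × 143 × 0.908 = 129312 W
η = P_out / P_in = 121206 / 129312 = 0.937 = 93.7%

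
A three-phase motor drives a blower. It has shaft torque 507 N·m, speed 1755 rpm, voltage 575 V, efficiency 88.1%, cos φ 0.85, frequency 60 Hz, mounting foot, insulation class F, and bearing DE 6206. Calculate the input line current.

ω = 2π×1755/60 = 183.8 rad/s; P_out = τω = 507 × 183.8 = 93187 W
P_in = P_out / η = 93187 / 0.881 = 105774 W
I_L = P_in / (√3·V_L·cosφ) = 105774 / (1.732 × 575 × 0.85) = 125 A

125 A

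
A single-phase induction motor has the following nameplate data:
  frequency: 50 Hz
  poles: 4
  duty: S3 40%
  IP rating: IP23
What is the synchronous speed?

n_s = 120f/p = 120×50/4 = 1500 rpm

1500 rpm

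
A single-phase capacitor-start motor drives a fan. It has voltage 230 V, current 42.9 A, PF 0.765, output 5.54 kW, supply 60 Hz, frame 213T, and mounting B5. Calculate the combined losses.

2.01 kW

P_in = V·I·cosφ = 230×42.9×0.765 = 7548 W
P_out = 5540 W
Losses = P_in − P_out = 7548 − 5540 = 2008 W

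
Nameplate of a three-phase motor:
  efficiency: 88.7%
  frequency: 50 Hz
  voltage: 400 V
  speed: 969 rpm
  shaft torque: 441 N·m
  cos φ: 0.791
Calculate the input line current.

92.1 A

ω = 2π×969/60 = 101.5 rad/s; P_out = τω = 441 × 101.5 = 44762 W
P_in = P_out / η = 44762 / 0.887 = 50464 W
I_L = P_in / (√3·V_L·cosφ) = 50464 / (1.732 × 400 × 0.791) = 92.1 A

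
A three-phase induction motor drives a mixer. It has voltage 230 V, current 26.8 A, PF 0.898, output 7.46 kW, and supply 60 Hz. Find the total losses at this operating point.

P_in = √3·V·I·cosφ = 1.732×230×26.8×0.898 = 9587 W
P_out = 7460 W
Losses = P_in − P_out = 9587 − 7460 = 2127 W

2130 W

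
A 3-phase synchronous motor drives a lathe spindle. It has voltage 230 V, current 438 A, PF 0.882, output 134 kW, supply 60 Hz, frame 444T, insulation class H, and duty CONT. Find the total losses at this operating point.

19.9 kW

P_in = √3·V·I·cosφ = 1.732×230×438×0.882 = 153893 W
P_out = 134000 W
Losses = P_in − P_out = 153893 − 134000 = 19893 W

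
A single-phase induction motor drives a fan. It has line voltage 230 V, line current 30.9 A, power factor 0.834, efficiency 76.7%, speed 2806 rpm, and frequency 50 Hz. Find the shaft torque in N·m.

P_in = V·I·cosφ = 230 × 30.9 × 0.834 = 5927 W
P_out = η·P_in = 0.767 × 5927 = 4546 W
n = 2806 rpm
ω = 2π×2806/60 = 293.8 rad/s
τ = P_out/ω = 4546/293.8 = 15.5 N·m

15.5 N·m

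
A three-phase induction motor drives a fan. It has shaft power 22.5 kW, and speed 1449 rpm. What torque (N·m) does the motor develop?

ω = 2π × 1449/60 = 151.7 rad/s
τ = P/ω = 22500/151.7 = 148 N·m

148 N·m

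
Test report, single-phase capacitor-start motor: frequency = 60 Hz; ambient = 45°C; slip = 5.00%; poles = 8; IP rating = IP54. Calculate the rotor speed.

n_s = 120f/p = 120×60/8 = 900 rpm
n = n_s(1 − s) = 900 × (1 − 0.05) = 855 rpm

855 rpm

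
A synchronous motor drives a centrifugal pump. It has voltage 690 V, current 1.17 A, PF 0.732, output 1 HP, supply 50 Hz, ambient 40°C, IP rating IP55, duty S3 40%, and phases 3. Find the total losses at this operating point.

278 W

P_in = √3·V·I·cosφ = 1.732×690×1.17×0.732 = 1024 W
P_out = 1×746 = 746 W
Losses = P_in − P_out = 1024 − 746 = 278 W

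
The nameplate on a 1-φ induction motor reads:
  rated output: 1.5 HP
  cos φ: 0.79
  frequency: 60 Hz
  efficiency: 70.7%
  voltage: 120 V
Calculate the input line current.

P_out = 1.5 × 746 = 1119 W
P_in = P_out / η = 1119 / 0.707 = 1583 W
I = P_in / (V·cosφ) = 1583 / (120 × 0.79) = 16.7 A

16.7 A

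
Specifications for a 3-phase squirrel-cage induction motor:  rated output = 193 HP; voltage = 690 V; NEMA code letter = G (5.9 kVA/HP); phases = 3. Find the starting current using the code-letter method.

953 A

S_LR = 5.9 × 193 = 1138.7 kVA
I_LR = S_LR/(√3·V_L) = 1138700/(1.732×690) = 953 A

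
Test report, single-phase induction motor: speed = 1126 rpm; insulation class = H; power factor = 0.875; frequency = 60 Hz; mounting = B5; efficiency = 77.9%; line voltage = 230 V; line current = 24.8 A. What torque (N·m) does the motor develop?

33 N·m

P_in = V·I·cosφ = 230 × 24.8 × 0.875 = 4991 W
P_out = η·P_in = 0.779 × 4991 = 3888 W
n = 1126 rpm
ω = 2π×1126/60 = 117.9 rad/s
τ = P_out/ω = 3888/117.9 = 33 N·m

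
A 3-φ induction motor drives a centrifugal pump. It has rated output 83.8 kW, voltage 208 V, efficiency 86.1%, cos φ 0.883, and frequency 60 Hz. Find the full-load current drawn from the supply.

P_out = 83.8 kW = 83800 W
P_in = P_out / η = 83800 / 0.861 = 97329 W
I_L = P_in / (√3·V_L·cosφ) = 97329 / (1.732 × 208 × 0.883) = 306 A

306 A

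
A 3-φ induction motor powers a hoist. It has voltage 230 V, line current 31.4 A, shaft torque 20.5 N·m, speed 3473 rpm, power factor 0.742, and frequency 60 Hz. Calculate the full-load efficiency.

80.3 %

ω = 2π × 3473/60 = 363.7 rad/s; P_out = τω = 20.5 × 363.7 = 7456 W
P_in = √3·V_L·I_L·cosφ = 1.732 × 230 × 31.4 × 0.742 = 9281 W
η = P_out / P_in = 7456 / 9281 = 0.803 = 80.3%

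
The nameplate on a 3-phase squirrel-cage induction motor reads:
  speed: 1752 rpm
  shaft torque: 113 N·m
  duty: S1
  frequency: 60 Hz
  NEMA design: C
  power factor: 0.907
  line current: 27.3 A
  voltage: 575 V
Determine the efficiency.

84.1 %

ω = 2π × 1752/60 = 183.5 rad/s; P_out = τω = 113 × 183.5 = 20736 W
P_in = √3·V_L·I_L·cosφ = 1.732 × 575 × 27.3 × 0.907 = 24660 W
η = P_out / P_in = 20736 / 24660 = 0.841 = 84.1%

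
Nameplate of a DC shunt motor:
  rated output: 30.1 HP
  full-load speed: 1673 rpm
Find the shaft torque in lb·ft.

P_out = 30.1 × 746 = 22455 W
ω = 2π × 1673/60 = 175.2 rad/s
τ = P_out/ω = 22455/175.2 = 128.2 N·m
In lb·ft: 128.2/1.356 = 94.5 lb·ft

94.5 lb·ft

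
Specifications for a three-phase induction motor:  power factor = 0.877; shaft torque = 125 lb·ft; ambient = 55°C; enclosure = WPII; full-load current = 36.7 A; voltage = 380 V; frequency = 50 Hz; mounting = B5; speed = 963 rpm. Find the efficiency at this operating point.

80.7 %

τ = 125 lb·ft × 1.356 = 169.5 N·m
ω = 2π × 963/60 = 100.8 rad/s; P_out = τω = 169.5 × 100.8 = 17086 W
P_in = √3·V_L·I_L·cosφ = 1.732 × 380 × 36.7 × 0.877 = 21183 W
η = P_out / P_in = 17086 / 21183 = 0.807 = 80.7%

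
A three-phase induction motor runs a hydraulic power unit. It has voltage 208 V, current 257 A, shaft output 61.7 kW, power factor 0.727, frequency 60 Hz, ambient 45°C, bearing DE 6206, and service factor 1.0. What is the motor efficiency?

P_out = 61.7 kW = 61700 W
P_in = √3·V_L·I_L·cosφ = 1.732 × 208 × 257 × 0.727 = 67310 W
η = P_out / P_in = 61700 / 67310 = 0.917 = 91.7%

91.7 %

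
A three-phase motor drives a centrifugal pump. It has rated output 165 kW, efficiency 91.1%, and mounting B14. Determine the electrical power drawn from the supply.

181 kW

P_out = 165000 W
P_in = P_out/η = 165000/0.911 = 181120 W = 181 kW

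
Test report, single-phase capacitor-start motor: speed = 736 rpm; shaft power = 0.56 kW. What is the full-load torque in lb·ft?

ω = 2π × 736/60 = 77.07 rad/s
τ = P/ω = 560/77.07 = 7.266 N·m
In lb·ft: 7.266/1.356 = 5.36 lb·ft

5.36 lb·ft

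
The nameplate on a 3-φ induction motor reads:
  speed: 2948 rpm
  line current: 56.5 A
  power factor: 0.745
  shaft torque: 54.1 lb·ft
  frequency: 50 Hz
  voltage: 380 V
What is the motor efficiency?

τ = 54.1 lb·ft × 1.356 = 73.36 N·m
ω = 2π × 2948/60 = 308.7 rad/s; P_out = τω = 73.36 × 308.7 = 22646 W
P_in = √3·V_L·I_L·cosφ = 1.732 × 380 × 56.5 × 0.745 = 27704 W
η = P_out / P_in = 22646 / 27704 = 0.817 = 81.7%

81.7 %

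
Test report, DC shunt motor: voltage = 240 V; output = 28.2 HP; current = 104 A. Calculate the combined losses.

3920 W

P_in = V·I = 240×104 = 24960 W
P_out = 28.2×746 = 21037 W
Losses = P_in − P_out = 24960 − 21037 = 3923 W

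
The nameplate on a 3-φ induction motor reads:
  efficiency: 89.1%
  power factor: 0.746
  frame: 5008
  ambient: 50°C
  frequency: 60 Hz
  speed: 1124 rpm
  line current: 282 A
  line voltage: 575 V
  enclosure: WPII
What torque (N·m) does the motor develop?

1590 N·m

P_in = √3·V·I·cosφ = 1.732 × 575 × 282 × 0.746 = 209509 W
P_out = η·P_in = 0.891 × 209509 = 186673 W
n = 1124 rpm
ω = 2π×1124/60 = 117.7 rad/s
τ = P_out/ω = 186673/117.7 = 1590 N·m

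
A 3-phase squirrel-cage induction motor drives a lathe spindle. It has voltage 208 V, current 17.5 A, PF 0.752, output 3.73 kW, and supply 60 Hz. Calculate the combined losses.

1010 W

P_in = √3·V·I·cosφ = 1.732×208×17.5×0.752 = 4741 W
P_out = 3730 W
Losses = P_in − P_out = 4741 − 3730 = 1011 W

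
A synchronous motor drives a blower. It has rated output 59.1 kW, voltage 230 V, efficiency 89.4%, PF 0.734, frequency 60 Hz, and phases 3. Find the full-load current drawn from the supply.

P_out = 59.1 kW = 59100 W
P_in = P_out / η = 59100 / 0.894 = 66107 W
I_L = P_in / (√3·V_L·cosφ) = 66107 / (1.732 × 230 × 0.734) = 226 A

226 A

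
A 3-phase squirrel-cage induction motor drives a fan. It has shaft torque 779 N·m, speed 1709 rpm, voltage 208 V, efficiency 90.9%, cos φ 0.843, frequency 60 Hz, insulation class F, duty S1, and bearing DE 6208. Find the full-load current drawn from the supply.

ω = 2π×1709/60 = 179 rad/s; P_out = τω = 779 × 179 = 139441 W
P_in = P_out / η = 139441 / 0.909 = 153400 W
I_L = P_in / (√3·V_L·cosφ) = 153400 / (1.732 × 208 × 0.843) = 505 A

505 A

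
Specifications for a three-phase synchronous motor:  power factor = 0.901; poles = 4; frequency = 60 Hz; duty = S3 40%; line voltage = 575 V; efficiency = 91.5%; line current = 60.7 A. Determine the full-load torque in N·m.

P_in = √3·V·I·cosφ = 1.732 × 575 × 60.7 × 0.901 = 54466 W
P_out = η·P_in = 0.915 × 54466 = 49836 W
n = n_s = 120×60/4 = 1800 rpm (synchronous)
ω = 2π×1800/60 = 188.5 rad/s
τ = P_out/ω = 49836/188.5 = 264 N·m

264 N·m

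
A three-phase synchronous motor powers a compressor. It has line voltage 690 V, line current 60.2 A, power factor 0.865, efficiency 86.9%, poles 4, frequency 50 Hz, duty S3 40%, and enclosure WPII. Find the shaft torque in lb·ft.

254 lb·ft

P_in = √3·V·I·cosφ = 1.732 × 690 × 60.2 × 0.865 = 62231 W
P_out = η·P_in = 0.869 × 62231 = 54079 W
n = n_s = 120×50/4 = 1500 rpm (synchronous)
ω = 2π×1500/60 = 157.1 rad/s
τ = P_out/ω = 54079/157.1 = 344.2 N·m
In lb·ft: 344.2/1.356 = 254 lb·ft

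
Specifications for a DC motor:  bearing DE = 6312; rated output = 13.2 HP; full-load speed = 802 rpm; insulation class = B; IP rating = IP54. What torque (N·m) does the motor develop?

P_out = 13.2 × 746 = 9847 W
ω = 2π × 802/60 = 83.99 rad/s
τ = P_out/ω = 9847/83.99 = 117 N·m

117 N·m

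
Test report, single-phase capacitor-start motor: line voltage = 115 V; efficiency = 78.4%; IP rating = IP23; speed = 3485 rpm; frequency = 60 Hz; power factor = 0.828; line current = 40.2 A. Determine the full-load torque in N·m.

P_in = V·I·cosφ = 115 × 40.2 × 0.828 = 3828 W
P_out = η·P_in = 0.784 × 3828 = 3001 W
n = 3485 rpm
ω = 2π×3485/60 = 364.9 rad/s
τ = P_out/ω = 3001/364.9 = 8.22 N·m

8.22 N·m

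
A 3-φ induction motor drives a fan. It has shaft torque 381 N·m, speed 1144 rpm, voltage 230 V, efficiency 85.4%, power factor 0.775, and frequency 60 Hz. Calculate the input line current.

ω = 2π×1144/60 = 119.8 rad/s; P_out = τω = 381 × 119.8 = 45644 W
P_in = P_out / η = 45644 / 0.854 = 53447 W
I_L = P_in / (√3·V_L·cosφ) = 53447 / (1.732 × 230 × 0.775) = 173 A

173 A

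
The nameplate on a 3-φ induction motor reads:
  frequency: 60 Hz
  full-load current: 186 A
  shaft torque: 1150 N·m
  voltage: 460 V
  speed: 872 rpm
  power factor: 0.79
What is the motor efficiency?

89.7 %

ω = 2π × 872/60 = 91.32 rad/s; P_out = τω = 1150 × 91.32 = 105018 W
P_in = √3·V_L·I_L·cosφ = 1.732 × 460 × 186 × 0.79 = 117070 W
η = P_out / P_in = 105018 / 117070 = 0.897 = 89.7%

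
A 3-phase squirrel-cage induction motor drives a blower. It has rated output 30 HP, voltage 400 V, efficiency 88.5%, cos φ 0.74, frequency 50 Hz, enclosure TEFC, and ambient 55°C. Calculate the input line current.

P_out = 30 × 746 = 22380 W
P_in = P_out / η = 22380 / 0.885 = 25288 W
I_L = P_in / (√3·V_L·cosφ) = 25288 / (1.732 × 400 × 0.74) = 49.3 A

49.3 A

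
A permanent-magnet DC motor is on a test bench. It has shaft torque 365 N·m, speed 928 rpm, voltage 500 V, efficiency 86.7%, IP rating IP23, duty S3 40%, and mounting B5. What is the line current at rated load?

81.8 A

ω = 2π×928/60 = 97.18 rad/s; P_out = τω = 365 × 97.18 = 35471 W
P_in = P_out / η = 35471 / 0.867 = 40912 W
I = P_in / V = 40912 / 500 = 81.8 A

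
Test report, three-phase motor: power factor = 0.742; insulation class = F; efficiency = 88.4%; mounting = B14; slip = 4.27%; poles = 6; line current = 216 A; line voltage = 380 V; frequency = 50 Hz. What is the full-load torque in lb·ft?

686 lb·ft

P_in = √3·V·I·cosφ = 1.732 × 380 × 216 × 0.742 = 105485 W
P_out = η·P_in = 0.884 × 105485 = 93249 W
n_s = 120×50/6 = 1000 rpm; n = 1000×(1−0.0427) = 957 rpm
ω = 2π×957/60 = 100.2 rad/s
τ = P_out/ω = 93249/100.2 = 930.6 N·m
In lb·ft: 930.6/1.356 = 686 lb·ft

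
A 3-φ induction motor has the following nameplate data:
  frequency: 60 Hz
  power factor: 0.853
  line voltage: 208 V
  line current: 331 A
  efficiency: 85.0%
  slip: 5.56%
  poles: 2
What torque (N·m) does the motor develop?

P_in = √3·V·I·cosφ = 1.732 × 208 × 331 × 0.853 = 101716 W
P_out = η·P_in = 0.85 × 101716 = 86459 W
n_s = 120×60/2 = 3600 rpm; n = 3600×(1−0.0556) = 3400 rpm
ω = 2π×3400/60 = 356 rad/s
τ = P_out/ω = 86459/356 = 243 N·m

243 N·m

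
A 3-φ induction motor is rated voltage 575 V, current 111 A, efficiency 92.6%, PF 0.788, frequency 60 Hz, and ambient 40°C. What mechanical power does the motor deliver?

P_in = √3·V·I·cosφ = 1.732 × 575 × 111 × 0.788 = 87109 W
P_out = η·P_in = 0.926 × 87109 = 80663 W

80.7 kW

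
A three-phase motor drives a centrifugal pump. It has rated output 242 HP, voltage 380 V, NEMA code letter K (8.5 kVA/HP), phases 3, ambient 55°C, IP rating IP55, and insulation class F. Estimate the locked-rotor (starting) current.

3130 A

S_LR = 8.5 × 242 = 2057 kVA
I_LR = S_LR/(√3·V_L) = 2057000/(1.732×380) = 3130 A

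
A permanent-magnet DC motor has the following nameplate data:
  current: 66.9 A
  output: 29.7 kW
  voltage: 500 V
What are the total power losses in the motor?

P_in = V·I = 500×66.9 = 33450 W
P_out = 29700 W
Losses = P_in − P_out = 33450 − 29700 = 3750 W

3750 W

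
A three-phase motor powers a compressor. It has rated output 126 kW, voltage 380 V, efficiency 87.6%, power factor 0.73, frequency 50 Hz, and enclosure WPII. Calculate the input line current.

299 A

P_out = 126 kW = 126000 W
P_in = P_out / η = 126000 / 0.876 = 143836 W
I_L = P_in / (√3·V_L·cosφ) = 143836 / (1.732 × 380 × 0.73) = 299 A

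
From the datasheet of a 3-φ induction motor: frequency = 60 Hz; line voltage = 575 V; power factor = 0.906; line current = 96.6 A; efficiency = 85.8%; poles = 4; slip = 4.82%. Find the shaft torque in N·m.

417 N·m

P_in = √3·V·I·cosφ = 1.732 × 575 × 96.6 × 0.906 = 87161 W
P_out = η·P_in = 0.858 × 87161 = 74784 W
n_s = 120×60/4 = 1800 rpm; n = 1800×(1−0.0482) = 1713 rpm
ω = 2π×1713/60 = 179.4 rad/s
τ = P_out/ω = 74784/179.4 = 417 N·m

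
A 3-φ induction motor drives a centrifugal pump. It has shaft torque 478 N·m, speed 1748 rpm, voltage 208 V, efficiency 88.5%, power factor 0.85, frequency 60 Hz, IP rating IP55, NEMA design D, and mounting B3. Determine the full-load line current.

323 A

ω = 2π×1748/60 = 183.1 rad/s; P_out = τω = 478 × 183.1 = 87522 W
P_in = P_out / η = 87522 / 0.885 = 98895 W
I_L = P_in / (√3·V_L·cosφ) = 98895 / (1.732 × 208 × 0.85) = 323 A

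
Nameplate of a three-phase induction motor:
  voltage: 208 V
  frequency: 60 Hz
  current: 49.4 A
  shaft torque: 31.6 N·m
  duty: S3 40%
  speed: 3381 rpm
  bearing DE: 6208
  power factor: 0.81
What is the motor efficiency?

77.6 %

ω = 2π × 3381/60 = 354.1 rad/s; P_out = τω = 31.6 × 354.1 = 11190 W
P_in = √3·V_L·I_L·cosφ = 1.732 × 208 × 49.4 × 0.81 = 14415 W
η = P_out / P_in = 11190 / 14415 = 0.776 = 77.6%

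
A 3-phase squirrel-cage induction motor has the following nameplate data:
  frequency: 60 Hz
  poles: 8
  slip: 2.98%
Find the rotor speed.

n_s = 120f/p = 120×60/8 = 900 rpm
n = n_s(1 − s) = 900 × (1 − 0.0298) = 873 rpm

873 rpm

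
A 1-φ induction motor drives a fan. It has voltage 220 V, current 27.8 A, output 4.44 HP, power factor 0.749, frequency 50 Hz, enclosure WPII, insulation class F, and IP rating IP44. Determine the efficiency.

72.3 %

P_out = 4.44 × 746 = 3312 W
P_in = V·I·cosφ = 220 × 27.8 × 0.749 = 4581 W
η = P_out / P_in = 3312 / 4581 = 0.723 = 72.3%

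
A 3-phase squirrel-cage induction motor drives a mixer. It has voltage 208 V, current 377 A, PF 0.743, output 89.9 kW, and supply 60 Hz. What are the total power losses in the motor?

P_in = √3·V·I·cosφ = 1.732×208×377×0.743 = 100912 W
P_out = 89900 W
Losses = P_in − P_out = 100912 − 89900 = 11012 W

11000 W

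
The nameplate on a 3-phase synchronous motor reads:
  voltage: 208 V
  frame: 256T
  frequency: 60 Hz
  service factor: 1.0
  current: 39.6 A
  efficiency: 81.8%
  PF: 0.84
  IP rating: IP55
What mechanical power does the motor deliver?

P_in = √3·V·I·cosφ = 1.732 × 208 × 39.6 × 0.84 = 11984 W
P_out = η·P_in = 0.818 × 11984 = 9803 W

9.8 kW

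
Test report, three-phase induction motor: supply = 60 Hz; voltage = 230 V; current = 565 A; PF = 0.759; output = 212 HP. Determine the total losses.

P_in = √3·V·I·cosφ = 1.732×230×565×0.759 = 170831 W
P_out = 212×746 = 158152 W
Losses = P_in − P_out = 170831 − 158152 = 12679 W

12.7 kW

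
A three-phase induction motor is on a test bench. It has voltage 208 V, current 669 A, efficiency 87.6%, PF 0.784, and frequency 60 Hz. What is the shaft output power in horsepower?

222 HP

P_in = √3·V·I·cosφ = 1.732 × 208 × 669 × 0.784 = 188953 W
P_out = η·P_in = 0.876 × 188953 = 165523 W
= 165523/746 = 222 HP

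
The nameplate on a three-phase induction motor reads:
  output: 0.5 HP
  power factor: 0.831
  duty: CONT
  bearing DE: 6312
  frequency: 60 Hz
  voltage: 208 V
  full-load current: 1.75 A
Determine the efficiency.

P_out = 0.5 × 746 = 373 W
P_in = √3·V_L·I_L·cosφ = 1.732 × 208 × 1.75 × 0.831 = 524 W
η = P_out / P_in = 373 / 524 = 0.712 = 71.2%

71.2 %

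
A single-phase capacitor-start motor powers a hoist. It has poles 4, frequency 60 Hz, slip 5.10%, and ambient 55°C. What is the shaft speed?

1708 rpm

n_s = 120f/p = 120×60/4 = 1800 rpm
n = n_s(1 − s) = 1800 × (1 − 0.051) = 1708 rpm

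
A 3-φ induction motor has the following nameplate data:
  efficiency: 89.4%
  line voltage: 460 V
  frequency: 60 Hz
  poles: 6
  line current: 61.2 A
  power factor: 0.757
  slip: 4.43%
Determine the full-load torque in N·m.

275 N·m

P_in = √3·V·I·cosφ = 1.732 × 460 × 61.2 × 0.757 = 36911 W
P_out = η·P_in = 0.894 × 36911 = 32998 W
n_s = 120×60/6 = 1200 rpm; n = 1200×(1−0.0443) = 1147 rpm
ω = 2π×1147/60 = 120.1 rad/s
τ = P_out/ω = 32998/120.1 = 275 N·m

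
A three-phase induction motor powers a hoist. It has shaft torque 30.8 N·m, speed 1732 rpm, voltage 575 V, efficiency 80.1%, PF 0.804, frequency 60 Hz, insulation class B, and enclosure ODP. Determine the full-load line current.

8.71 A

ω = 2π×1732/60 = 181.4 rad/s; P_out = τω = 30.8 × 181.4 = 5587 W
P_in = P_out / η = 5587 / 0.801 = 6975 W
I_L = P_in / (√3·V_L·cosφ) = 6975 / (1.732 × 575 × 0.804) = 8.71 A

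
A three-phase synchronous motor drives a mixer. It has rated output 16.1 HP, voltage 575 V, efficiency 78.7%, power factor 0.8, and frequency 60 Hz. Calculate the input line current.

19.2 A

P_out = 16.1 × 746 = 12011 W
P_in = P_out / η = 12011 / 0.787 = 15262 W
I_L = P_in / (√3·V_L·cosφ) = 15262 / (1.732 × 575 × 0.8) = 19.2 A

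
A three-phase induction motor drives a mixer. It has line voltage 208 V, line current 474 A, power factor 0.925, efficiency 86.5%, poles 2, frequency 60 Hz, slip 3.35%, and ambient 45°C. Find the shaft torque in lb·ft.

P_in = √3·V·I·cosφ = 1.732 × 208 × 474 × 0.925 = 157954 W
P_out = η·P_in = 0.865 × 157954 = 136630 W
n_s = 120×60/2 = 3600 rpm; n = 3600×(1−0.0335) = 3479 rpm
ω = 2π×3479/60 = 364.3 rad/s
τ = P_out/ω = 136630/364.3 = 375 N·m
In lb·ft: 375/1.356 = 277 lb·ft

277 lb·ft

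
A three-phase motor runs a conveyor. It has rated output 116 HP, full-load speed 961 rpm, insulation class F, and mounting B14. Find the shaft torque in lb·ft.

634 lb·ft

P_out = 116 × 746 = 86536 W
ω = 2π × 961/60 = 100.6 rad/s
τ = P_out/ω = 86536/100.6 = 860.2 N·m
In lb·ft: 860.2/1.356 = 634 lb·ft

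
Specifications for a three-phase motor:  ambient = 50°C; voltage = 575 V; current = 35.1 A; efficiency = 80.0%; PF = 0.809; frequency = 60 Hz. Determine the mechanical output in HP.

30.3 HP

P_in = √3·V·I·cosφ = 1.732 × 575 × 35.1 × 0.809 = 28279 W
P_out = η·P_in = 0.8 × 28279 = 22623 W
= 22623/746 = 30.3 HP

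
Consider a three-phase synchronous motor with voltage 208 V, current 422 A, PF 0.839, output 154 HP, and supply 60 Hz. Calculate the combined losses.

12.7 kW

P_in = √3·V·I·cosφ = 1.732×208×422×0.839 = 127552 W
P_out = 154×746 = 114884 W
Losses = P_in − P_out = 127552 − 114884 = 12668 W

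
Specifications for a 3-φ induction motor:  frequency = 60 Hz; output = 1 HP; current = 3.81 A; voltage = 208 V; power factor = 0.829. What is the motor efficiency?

65.6 %

P_out = 1 × 746 = 746 W
P_in = √3·V_L·I_L·cosφ = 1.732 × 208 × 3.81 × 0.829 = 1138 W
η = P_out / P_in = 746 / 1138 = 0.656 = 65.6%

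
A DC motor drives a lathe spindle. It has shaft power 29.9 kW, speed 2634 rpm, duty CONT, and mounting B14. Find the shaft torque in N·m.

ω = 2π × 2634/60 = 275.8 rad/s
τ = P/ω = 29900/275.8 = 108 N·m

108 N·m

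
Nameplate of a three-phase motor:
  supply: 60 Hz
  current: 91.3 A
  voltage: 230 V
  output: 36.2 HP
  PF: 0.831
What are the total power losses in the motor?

P_in = √3·V·I·cosφ = 1.732×230×91.3×0.831 = 30224 W
P_out = 36.2×746 = 27005 W
Losses = P_in − P_out = 30224 − 27005 = 3219 W

3220 W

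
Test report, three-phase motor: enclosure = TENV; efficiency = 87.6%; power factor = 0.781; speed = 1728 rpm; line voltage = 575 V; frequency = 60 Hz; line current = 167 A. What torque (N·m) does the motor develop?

629 N·m

P_in = √3·V·I·cosφ = 1.732 × 575 × 167 × 0.781 = 129892 W
P_out = η·P_in = 0.876 × 129892 = 113785 W
n = 1728 rpm
ω = 2π×1728/60 = 181 rad/s
τ = P_out/ω = 113785/181 = 629 N·m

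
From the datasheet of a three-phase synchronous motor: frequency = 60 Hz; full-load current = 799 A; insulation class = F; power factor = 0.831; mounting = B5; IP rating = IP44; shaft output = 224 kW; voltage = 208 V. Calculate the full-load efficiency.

93.6 %

P_out = 224 kW = 224000 W
P_in = √3·V_L·I_L·cosφ = 1.732 × 208 × 799 × 0.831 = 239199 W
η = P_out / P_in = 224000 / 239199 = 0.936 = 93.6%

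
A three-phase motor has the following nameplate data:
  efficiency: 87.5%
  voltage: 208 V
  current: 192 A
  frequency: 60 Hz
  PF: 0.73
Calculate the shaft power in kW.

P_in = √3·V·I·cosφ = 1.732 × 208 × 192 × 0.73 = 50493 W
P_out = η·P_in = 0.875 × 50493 = 44181 W

44.2 kW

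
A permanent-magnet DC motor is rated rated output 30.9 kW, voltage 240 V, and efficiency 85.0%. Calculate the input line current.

P_out = 30.9 kW = 30900 W
P_in = P_out / η = 30900 / 0.850 = 36353 W
I = P_in / V = 36353 / 240 = 151 A

151 A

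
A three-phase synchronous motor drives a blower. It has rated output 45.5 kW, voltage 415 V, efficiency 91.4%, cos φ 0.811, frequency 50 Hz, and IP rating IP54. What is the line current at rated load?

85.4 A

P_out = 45.5 kW = 45500 W
P_in = P_out / η = 45500 / 0.914 = 49781 W
I_L = P_in / (√3·V_L·cosφ) = 49781 / (1.732 × 415 × 0.811) = 85.4 A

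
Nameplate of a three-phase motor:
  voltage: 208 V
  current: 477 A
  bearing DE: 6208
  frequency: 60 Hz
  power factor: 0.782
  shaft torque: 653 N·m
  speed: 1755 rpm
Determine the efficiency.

89.3 %

ω = 2π × 1755/60 = 183.8 rad/s; P_out = τω = 653 × 183.8 = 120021 W
P_in = √3·V_L·I_L·cosφ = 1.732 × 208 × 477 × 0.782 = 134381 W
η = P_out / P_in = 120021 / 134381 = 0.893 = 89.3%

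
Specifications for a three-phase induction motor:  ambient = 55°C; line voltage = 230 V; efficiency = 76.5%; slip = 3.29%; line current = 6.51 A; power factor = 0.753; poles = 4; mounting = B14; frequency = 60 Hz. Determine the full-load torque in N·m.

P_in = √3·V·I·cosφ = 1.732 × 230 × 6.51 × 0.753 = 1953 W
P_out = η·P_in = 0.765 × 1953 = 1494 W
n_s = 120×60/4 = 1800 rpm; n = 1800×(1−0.0329) = 1741 rpm
ω = 2π×1741/60 = 182.3 rad/s
τ = P_out/ω = 1494/182.3 = 8.2 N·m

8.2 N·m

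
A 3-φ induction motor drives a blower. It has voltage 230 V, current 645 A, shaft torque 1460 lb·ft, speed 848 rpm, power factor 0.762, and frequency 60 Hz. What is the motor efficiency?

89.8 %

τ = 1460 lb·ft × 1.356 = 1980 N·m
ω = 2π × 848/60 = 88.8 rad/s; P_out = τω = 1980 × 88.8 = 175824 W
P_in = √3·V_L·I_L·cosφ = 1.732 × 230 × 645 × 0.762 = 195790 W
η = P_out / P_in = 175824 / 195790 = 0.898 = 89.8%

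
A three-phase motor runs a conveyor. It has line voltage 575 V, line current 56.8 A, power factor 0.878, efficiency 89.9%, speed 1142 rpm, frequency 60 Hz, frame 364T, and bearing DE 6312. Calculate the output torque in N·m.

P_in = √3·V·I·cosφ = 1.732 × 575 × 56.8 × 0.878 = 49666 W
P_out = η·P_in = 0.899 × 49666 = 44650 W
n = 1142 rpm
ω = 2π×1142/60 = 119.6 rad/s
τ = P_out/ω = 44650/119.6 = 373 N·m

373 N·m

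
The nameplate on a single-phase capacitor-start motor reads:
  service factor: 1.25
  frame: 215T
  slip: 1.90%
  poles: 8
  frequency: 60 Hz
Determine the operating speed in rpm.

n_s = 120f/p = 120×60/8 = 900 rpm
n = n_s(1 − s) = 900 × (1 − 0.019) = 883 rpm

883 rpm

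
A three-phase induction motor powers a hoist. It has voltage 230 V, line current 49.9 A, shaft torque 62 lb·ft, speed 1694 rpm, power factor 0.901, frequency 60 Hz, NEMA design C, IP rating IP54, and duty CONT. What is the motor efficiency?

τ = 62 lb·ft × 1.356 = 84.07 N·m
ω = 2π × 1694/60 = 177.4 rad/s; P_out = τω = 84.07 × 177.4 = 14914 W
P_in = √3·V_L·I_L·cosφ = 1.732 × 230 × 49.9 × 0.901 = 17910 W
η = P_out / P_in = 14914 / 17910 = 0.833 = 83.3%

83.3 %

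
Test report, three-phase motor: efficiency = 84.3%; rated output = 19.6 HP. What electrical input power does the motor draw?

17.3 kW

P_out = 19.6 × 746 = 14622 W
P_in = P_out/η = 14622/0.843 = 17345 W = 17.3 kW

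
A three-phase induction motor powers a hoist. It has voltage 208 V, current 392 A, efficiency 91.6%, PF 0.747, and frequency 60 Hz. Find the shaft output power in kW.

96.6 kW

P_in = √3·V·I·cosφ = 1.732 × 208 × 392 × 0.747 = 105492 W
P_out = η·P_in = 0.916 × 105492 = 96631 W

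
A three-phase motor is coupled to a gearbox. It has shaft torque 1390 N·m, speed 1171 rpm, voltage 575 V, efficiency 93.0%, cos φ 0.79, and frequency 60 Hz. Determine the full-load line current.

ω = 2π×1171/60 = 122.6 rad/s; P_out = τω = 1390 × 122.6 = 170414 W
P_in = P_out / η = 170414 / 0.930 = 183241 W
I_L = P_in / (√3·V_L·cosφ) = 183241 / (1.732 × 575 × 0.79) = 233 A

233 A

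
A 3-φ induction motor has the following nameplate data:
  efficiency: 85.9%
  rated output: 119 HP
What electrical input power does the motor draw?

P_out = 119 × 746 = 88774 W
P_in = P_out/η = 88774/0.859 = 103346 W = 103 kW

103 kW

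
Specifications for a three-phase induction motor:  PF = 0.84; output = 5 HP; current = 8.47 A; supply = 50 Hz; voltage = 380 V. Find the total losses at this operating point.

953 W

P_in = √3·V·I·cosφ = 1.732×380×8.47×0.84 = 4683 W
P_out = 5×746 = 3730 W
Losses = P_in − P_out = 4683 − 3730 = 953 W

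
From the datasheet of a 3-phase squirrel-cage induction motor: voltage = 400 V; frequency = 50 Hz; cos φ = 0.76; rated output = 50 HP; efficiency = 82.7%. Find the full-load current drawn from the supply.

85.7 A

P_out = 50 × 746 = 37300 W
P_in = P_out / η = 37300 / 0.827 = 45103 W
I_L = P_in / (√3·V_L·cosφ) = 45103 / (1.732 × 400 × 0.76) = 85.7 A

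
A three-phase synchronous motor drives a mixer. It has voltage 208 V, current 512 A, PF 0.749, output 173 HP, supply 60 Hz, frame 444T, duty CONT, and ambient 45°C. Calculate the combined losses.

9.1 kW

P_in = √3·V·I·cosφ = 1.732×208×512×0.749 = 138154 W
P_out = 173×746 = 129058 W
Losses = P_in − P_out = 138154 − 129058 = 9096 W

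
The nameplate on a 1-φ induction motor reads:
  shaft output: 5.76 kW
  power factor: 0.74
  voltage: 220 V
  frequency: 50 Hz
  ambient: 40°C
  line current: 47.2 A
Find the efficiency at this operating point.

75.0 %

P_out = 5.76 kW = 5760 W
P_in = V·I·cosφ = 220 × 47.2 × 0.74 = 7684 W
η = P_out / P_in = 5760 / 7684 = 0.750 = 75.0%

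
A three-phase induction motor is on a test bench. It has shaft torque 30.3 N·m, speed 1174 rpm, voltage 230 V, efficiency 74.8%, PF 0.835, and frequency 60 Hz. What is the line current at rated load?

ω = 2π×1174/60 = 122.9 rad/s; P_out = τω = 30.3 × 122.9 = 3724 W
P_in = P_out / η = 3724 / 0.748 = 4979 W
I_L = P_in / (√3·V_L·cosφ) = 4979 / (1.732 × 230 × 0.835) = 15 A

15 A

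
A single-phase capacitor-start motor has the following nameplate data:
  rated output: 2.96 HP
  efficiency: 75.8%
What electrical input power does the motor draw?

2.91 kW

P_out = 2.96 × 746 = 2208 W
P_in = P_out/η = 2208/0.758 = 2913 W = 2.91 kW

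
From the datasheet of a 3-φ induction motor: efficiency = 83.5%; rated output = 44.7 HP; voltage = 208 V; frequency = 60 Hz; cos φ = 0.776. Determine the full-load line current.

143 A

P_out = 44.7 × 746 = 33346 W
P_in = P_out / η = 33346 / 0.835 = 39935 W
I_L = P_in / (√3·V_L·cosφ) = 39935 / (1.732 × 208 × 0.776) = 143 A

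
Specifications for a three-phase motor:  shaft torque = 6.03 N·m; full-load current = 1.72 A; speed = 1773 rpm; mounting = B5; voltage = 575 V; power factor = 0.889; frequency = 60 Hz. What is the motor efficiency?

ω = 2π × 1773/60 = 185.7 rad/s; P_out = τω = 6.03 × 185.7 = 1120 W
P_in = √3·V_L·I_L·cosφ = 1.732 × 575 × 1.72 × 0.889 = 1523 W
η = P_out / P_in = 1120 / 1523 = 0.735 = 73.5%

73.5 %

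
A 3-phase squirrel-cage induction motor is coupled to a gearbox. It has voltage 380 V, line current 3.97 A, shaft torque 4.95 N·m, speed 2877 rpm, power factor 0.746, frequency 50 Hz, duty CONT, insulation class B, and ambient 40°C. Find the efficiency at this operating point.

ω = 2π × 2877/60 = 301.3 rad/s; P_out = τω = 4.95 × 301.3 = 1491 W
P_in = √3·V_L·I_L·cosφ = 1.732 × 380 × 3.97 × 0.746 = 1949 W
η = P_out / P_in = 1491 / 1949 = 0.765 = 76.5%

76.5 %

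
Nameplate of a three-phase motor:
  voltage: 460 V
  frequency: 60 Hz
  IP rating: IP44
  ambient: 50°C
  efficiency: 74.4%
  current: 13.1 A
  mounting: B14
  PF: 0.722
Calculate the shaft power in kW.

5.61 kW

P_in = √3·V·I·cosφ = 1.732 × 460 × 13.1 × 0.722 = 7536 W
P_out = η·P_in = 0.744 × 7536 = 5607 W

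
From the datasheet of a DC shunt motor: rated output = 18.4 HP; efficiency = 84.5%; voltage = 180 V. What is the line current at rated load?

P_out = 18.4 × 746 = 13726 W
P_in = P_out / η = 13726 / 0.845 = 16244 W
I = P_in / V = 16244 / 180 = 90.2 A

90.2 A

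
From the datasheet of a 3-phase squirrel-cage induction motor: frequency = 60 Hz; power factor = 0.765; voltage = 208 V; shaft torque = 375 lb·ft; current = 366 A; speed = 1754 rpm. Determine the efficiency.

τ = 375 lb·ft × 1.356 = 508.5 N·m
ω = 2π × 1754/60 = 183.7 rad/s; P_out = τω = 508.5 × 183.7 = 93411 W
P_in = √3·V_L·I_L·cosφ = 1.732 × 208 × 366 × 0.765 = 100868 W
η = P_out / P_in = 93411 / 100868 = 0.926 = 92.6%

92.6 %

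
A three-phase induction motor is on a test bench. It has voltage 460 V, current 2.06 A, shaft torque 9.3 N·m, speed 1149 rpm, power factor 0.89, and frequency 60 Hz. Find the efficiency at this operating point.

76.6 %

ω = 2π × 1149/60 = 120.3 rad/s; P_out = τω = 9.3 × 120.3 = 1119 W
P_in = √3·V_L·I_L·cosφ = 1.732 × 460 × 2.06 × 0.89 = 1461 W
η = P_out / P_in = 1119 / 1461 = 0.766 = 76.6%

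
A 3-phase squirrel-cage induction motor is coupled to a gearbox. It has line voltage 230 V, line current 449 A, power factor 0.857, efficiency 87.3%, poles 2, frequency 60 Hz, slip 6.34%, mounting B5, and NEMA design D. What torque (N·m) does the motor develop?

P_in = √3·V·I·cosφ = 1.732 × 230 × 449 × 0.857 = 153286 W
P_out = η·P_in = 0.873 × 153286 = 133819 W
n_s = 120×60/2 = 3600 rpm; n = 3600×(1−0.0634) = 3372 rpm
ω = 2π×3372/60 = 353.1 rad/s
τ = P_out/ω = 133819/353.1 = 379 N·m

379 N·m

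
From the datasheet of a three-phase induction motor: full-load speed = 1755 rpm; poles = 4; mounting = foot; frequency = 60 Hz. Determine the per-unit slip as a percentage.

n_s = 120f/p = 120×60/4 = 1800 rpm
s = (n_s − n)/n_s = (1800 − 1755)/1800 = 0.0250

2.50 %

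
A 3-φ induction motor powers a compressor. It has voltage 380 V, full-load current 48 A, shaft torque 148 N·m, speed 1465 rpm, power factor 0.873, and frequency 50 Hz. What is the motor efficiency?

ω = 2π × 1465/60 = 153.4 rad/s; P_out = τω = 148 × 153.4 = 22703 W
P_in = √3·V_L·I_L·cosφ = 1.732 × 380 × 48 × 0.873 = 27580 W
η = P_out / P_in = 22703 / 27580 = 0.823 = 82.3%

82.3 %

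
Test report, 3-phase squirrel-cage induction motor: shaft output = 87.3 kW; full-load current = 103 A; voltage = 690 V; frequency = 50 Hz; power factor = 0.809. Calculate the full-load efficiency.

P_out = 87.3 kW = 87300 W
P_in = √3·V_L·I_L·cosφ = 1.732 × 690 × 103 × 0.809 = 99582 W
η = P_out / P_in = 87300 / 99582 = 0.877 = 87.7%

87.7 %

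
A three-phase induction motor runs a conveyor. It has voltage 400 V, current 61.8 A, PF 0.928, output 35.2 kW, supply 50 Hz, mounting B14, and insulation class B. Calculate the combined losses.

4.53 kW

P_in = √3·V·I·cosφ = 1.732×400×61.8×0.928 = 39732 W
P_out = 35200 W
Losses = P_in − P_out = 39732 − 35200 = 4532 W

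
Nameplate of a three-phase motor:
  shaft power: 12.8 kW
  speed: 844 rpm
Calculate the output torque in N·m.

145 N·m

ω = 2π × 844/60 = 88.38 rad/s
τ = P/ω = 12800/88.38 = 145 N·m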